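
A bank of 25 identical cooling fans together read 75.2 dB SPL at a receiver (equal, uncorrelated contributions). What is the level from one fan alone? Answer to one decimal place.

61.2 dB SPL

25 equal incoherent sources add 10·log₁₀(25) = 13.98 dB over one source.
L_one = 75.2 − 13.98 = 61.2 dB SPL.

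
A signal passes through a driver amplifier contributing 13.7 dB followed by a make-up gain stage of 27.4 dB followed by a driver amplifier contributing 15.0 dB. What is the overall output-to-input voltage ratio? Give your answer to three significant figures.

Net gain = 13.7 + 27.4 + 15.0 = 56.1 dB.
Voltage ratio = 10^(56.1/20) = 638.

638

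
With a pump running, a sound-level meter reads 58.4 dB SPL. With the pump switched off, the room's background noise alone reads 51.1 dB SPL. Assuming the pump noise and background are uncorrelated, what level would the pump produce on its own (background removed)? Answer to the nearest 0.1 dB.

57.5 dB SPL

Background correction is a power subtraction:
L_src = 10·log₁₀(10^(58.4/10) − 10^(51.1/10)) = 10·log₁₀(563000) = 57.5 dB SPL.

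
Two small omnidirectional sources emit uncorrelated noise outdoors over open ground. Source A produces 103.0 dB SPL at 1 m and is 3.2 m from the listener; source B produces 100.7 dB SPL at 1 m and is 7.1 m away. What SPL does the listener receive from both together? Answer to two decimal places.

93.39 dB SPL

At the listener: L_A = 103.0 − 20·log₁₀(3.2) = 92.897 dB; L_B = 100.7 − 20·log₁₀(7.1) = 83.675 dB.
Combined: 10·log₁₀(10^(92.897/10)+10^(83.675/10)) = 93.39 dB SPL.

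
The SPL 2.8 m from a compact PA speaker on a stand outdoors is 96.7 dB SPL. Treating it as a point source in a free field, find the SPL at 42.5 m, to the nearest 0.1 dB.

73.1 dB SPL

Inverse-square spreading gives ΔL = −20·log₁₀(d₂/d₁).
ΔL = −20·log₁₀(42.5/2.8) = -23.62 dB, so L₂ = 96.7 + (-23.62) = 73.1 dB SPL.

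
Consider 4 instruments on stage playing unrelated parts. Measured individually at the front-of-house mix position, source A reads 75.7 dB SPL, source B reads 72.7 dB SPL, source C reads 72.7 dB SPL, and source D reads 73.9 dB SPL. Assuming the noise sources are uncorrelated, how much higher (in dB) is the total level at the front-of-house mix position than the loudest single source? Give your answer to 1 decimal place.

4.3 dB

Uncorrelated sources add in intensity (power), not in dB.
L_total = 10·log₁₀(10^(75.7/10) + 10^(72.7/10) + 10^(72.7/10) + 10^(73.9/10)) = 79.95 dB SPL.
Excess over the loudest (75.7 dB): 79.95 − 75.7 = 4.3 dB.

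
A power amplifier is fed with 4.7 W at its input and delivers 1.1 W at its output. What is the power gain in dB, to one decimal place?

-6.3 dB

Power is a power quantity, so gain = 10·log₁₀(P_out/P_in).
10·log₁₀(1.1/4.7) = 10·log₁₀(0.2340) = -6.3 dB.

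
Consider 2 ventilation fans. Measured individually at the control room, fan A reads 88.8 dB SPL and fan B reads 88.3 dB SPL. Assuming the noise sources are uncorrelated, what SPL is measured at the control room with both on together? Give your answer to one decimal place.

91.6 dB SPL

Uncorrelated sources add in intensity (power), not in dB.
L_total = 10·log₁₀(10^(88.8/10) + 10^(88.3/10)) = 10·log₁₀(1435000000) = 91.6 dB SPL.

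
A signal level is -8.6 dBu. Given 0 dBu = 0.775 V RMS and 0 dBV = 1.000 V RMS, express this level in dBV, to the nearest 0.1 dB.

The offset between the scales is 20·log₁₀(0.775/1.000) = −2.214 dB.
So dBV = -8.6 − 2.214 = -10.8 dBV.

-10.8 dBV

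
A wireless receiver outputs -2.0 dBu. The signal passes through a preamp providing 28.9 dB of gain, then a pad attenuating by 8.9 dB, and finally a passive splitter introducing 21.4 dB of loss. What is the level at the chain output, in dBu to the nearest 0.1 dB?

-3.4 dBu

In dB, series stages simply add:
-2.0 + 28.9 − 8.9 − 21.4 = -3.4 dBu.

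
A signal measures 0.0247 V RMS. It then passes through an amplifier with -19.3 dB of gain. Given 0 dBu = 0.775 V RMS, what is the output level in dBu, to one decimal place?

Input level: 20·log₁₀(0.0247/0.775) = -29.93 dBu.
Output: -29.93 − 19.3 = -49.2 dBu.

-49.2 dBu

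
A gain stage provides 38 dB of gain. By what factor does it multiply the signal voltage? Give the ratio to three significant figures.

79.4

Voltage ratio = 10^(dB/20).
10^(38/20) = 10^(1.900) = 79.4.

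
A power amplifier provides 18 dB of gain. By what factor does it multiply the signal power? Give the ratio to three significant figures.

63.1

Power ratio = 10^(dB/10).
10^(18/10) = 10^(1.800) = 63.1.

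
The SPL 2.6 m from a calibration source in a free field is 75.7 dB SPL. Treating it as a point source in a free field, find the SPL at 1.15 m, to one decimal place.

82.8 dB SPL

Inverse-square spreading gives ΔL = −20·log₁₀(d₂/d₁).
ΔL = −20·log₁₀(1.15/2.6) = 7.09 dB, so L₂ = 75.7 + (7.09) = 82.8 dB SPL.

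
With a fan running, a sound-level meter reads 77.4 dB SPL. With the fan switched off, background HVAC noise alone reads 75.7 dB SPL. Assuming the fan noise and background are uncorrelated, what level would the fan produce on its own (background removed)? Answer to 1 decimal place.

72.5 dB SPL

Remove the background by subtracting linear intensities:
L_src = 10·log₁₀(10^(77.4/10) − 10^(75.7/10)) = 10·log₁₀(17800000) = 72.5 dB SPL.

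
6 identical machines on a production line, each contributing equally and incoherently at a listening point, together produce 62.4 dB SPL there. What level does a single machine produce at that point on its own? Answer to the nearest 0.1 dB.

6 equal incoherent sources add 10·log₁₀(6) = 7.78 dB over one source.
L_one = 62.4 − 7.78 = 54.6 dB SPL.

54.6 dB SPL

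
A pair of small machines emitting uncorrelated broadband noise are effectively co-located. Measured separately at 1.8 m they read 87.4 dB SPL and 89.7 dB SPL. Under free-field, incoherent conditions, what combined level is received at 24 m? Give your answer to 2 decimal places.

69.21 dB SPL

Combined at 1.8 m: 10·log₁₀(10^(87.4/10)+10^(89.7/10)) = 91.711 dB SPL.
Then apply −20·log₁₀(24/1.8) = -22.499 dB → 69.21 dB SPL.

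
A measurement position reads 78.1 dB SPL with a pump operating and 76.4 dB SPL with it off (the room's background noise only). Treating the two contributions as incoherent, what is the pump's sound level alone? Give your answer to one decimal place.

73.2 dB SPL

Subtract intensities: L_src = 10·log₁₀(10^(L_total/10) − 10^(L_bg/10)).
L_src = 10·log₁₀(10^(78.1/10) − 10^(76.4/10)) = 10·log₁₀(20910000) = 73.2 dB SPL.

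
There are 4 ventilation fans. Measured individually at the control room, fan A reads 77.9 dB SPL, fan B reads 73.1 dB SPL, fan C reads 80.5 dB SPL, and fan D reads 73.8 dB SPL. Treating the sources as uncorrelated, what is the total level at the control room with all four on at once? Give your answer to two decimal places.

Uncorrelated sources add in intensity (power), not in dB.
L_total = 10·log₁₀(10^(77.9/10) + 10^(73.1/10) + 10^(80.5/10) + 10^(73.8/10)) = 10·log₁₀(218300000) = 83.39 dB SPL.

83.39 dB SPL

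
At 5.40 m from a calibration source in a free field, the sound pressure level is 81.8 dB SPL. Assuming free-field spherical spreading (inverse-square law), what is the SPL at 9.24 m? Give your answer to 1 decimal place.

77.1 dB SPL

Inverse-square spreading gives ΔL = −20·log₁₀(d₂/d₁).
ΔL = −20·log₁₀(9.24/5.40) = -4.67 dB, so L₂ = 81.8 + (-4.67) = 77.1 dB SPL.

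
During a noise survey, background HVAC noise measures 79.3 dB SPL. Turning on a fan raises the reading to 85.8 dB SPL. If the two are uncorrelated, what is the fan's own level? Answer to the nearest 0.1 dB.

84.7 dB SPL

Subtract intensities: L_src = 10·log₁₀(10^(L_total/10) − 10^(L_bg/10)).
L_src = 10·log₁₀(10^(85.8/10) − 10^(79.3/10)) = 10·log₁₀(295100000) = 84.7 dB SPL.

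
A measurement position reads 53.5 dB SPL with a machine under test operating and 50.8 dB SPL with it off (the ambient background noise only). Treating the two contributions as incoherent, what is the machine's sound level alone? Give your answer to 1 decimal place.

50.2 dB SPL

Subtract intensities: L_src = 10·log₁₀(10^(L_total/10) − 10^(L_bg/10)).
L_src = 10·log₁₀(10^(53.5/10) − 10^(50.8/10)) = 10·log₁₀(103600) = 50.2 dB SPL.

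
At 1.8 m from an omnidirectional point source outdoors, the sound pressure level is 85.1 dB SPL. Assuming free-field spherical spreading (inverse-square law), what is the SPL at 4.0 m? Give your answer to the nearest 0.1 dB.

Free-field point source: level drops by 20·log₁₀ of the distance ratio.
ΔL = −20·log₁₀(4.0/1.8) = -6.94 dB, so L₂ = 85.1 + (-6.94) = 78.2 dB SPL.

78.2 dB SPL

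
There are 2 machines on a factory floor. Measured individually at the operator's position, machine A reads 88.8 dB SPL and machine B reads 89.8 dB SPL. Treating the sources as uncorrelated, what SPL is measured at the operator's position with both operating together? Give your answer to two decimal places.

Uncorrelated sources add in intensity (power), not in dB.
L_total = 10·log₁₀(10^(88.8/10) + 10^(89.8/10)) = 10·log₁₀(1714000000) = 92.34 dB SPL.

92.34 dB SPL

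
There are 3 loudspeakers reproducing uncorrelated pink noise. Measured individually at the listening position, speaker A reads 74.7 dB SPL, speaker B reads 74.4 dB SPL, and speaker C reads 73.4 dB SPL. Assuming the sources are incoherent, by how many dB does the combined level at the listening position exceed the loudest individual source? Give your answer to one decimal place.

4.3 dB

Add the sources as powers (linear), then convert back to dB:
L_total = 10·log₁₀(10^(74.7/10) + 10^(74.4/10) + 10^(73.4/10)) = 78.97 dB SPL.
Excess over the loudest (74.7 dB): 78.97 − 74.7 = 4.3 dB.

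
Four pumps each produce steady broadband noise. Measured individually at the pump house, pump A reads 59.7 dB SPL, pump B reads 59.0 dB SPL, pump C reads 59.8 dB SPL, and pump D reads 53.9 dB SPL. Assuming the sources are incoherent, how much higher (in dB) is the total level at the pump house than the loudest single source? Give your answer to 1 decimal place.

4.9 dB

Uncorrelated sources add in intensity (power), not in dB.
L_total = 10·log₁₀(10^(59.7/10) + 10^(59.0/10) + 10^(59.8/10) + 10^(53.9/10)) = 64.67 dB SPL.
Excess over the loudest (59.8 dB): 64.67 − 59.8 = 4.9 dB.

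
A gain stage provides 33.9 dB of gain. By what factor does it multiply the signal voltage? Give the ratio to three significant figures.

Voltage ratio = 10^(dB/20).
10^(33.9/20) = 10^(1.695) = 49.5.

49.5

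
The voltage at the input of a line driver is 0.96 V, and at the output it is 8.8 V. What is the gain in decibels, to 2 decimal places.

19.24 dB

Voltage ratio → dB uses the 20·log₁₀ form:
20·log₁₀(8.8/0.96) = 20·log₁₀(9.167) = 19.24 dB.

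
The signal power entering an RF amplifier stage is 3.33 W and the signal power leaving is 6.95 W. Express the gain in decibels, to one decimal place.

Power is a power quantity, so gain = 10·log₁₀(P_out/P_in).
10·log₁₀(6.95/3.33) = 10·log₁₀(2.087) = 3.2 dB.

3.2 dB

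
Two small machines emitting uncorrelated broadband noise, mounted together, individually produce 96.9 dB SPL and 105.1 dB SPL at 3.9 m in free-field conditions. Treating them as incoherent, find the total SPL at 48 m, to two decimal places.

Combined at 3.9 m: 10·log₁₀(10^(96.9/10)+10^(105.1/10)) = 105.712 dB SPL.
Then apply −20·log₁₀(48/3.9) = -21.804 dB → 83.91 dB SPL.

83.91 dB SPL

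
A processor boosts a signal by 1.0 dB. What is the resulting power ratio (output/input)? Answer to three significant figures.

1.26

Power ratio = 10^(dB/10).
10^(1.0/10) = 10^(0.1000) = 1.26.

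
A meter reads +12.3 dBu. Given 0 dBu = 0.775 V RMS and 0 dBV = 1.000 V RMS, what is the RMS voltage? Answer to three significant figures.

3.19 V

V = 0.775 V × 10^(+12.3/20).
= 0.775 × 4.121 = 3.19 V.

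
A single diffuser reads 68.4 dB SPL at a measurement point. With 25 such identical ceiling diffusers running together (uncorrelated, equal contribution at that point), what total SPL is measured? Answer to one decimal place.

25 equal incoherent sources raise the level by 10·log₁₀(25) = 13.98 dB.
L_total = 68.4 + 13.98 = 82.4 dB SPL.

82.4 dB SPL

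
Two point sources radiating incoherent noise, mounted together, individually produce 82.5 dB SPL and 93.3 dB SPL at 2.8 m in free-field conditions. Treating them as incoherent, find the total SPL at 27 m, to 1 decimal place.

Combined at 2.8 m: 10·log₁₀(10^(82.5/10)+10^(93.3/10)) = 93.65 dB SPL.
Then apply −20·log₁₀(27/2.8) = -19.68 dB → 74.0 dB SPL.

74.0 dB SPL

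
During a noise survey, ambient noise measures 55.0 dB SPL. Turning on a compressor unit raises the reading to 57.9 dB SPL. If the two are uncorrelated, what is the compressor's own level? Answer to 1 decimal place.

54.8 dB SPL

Background correction is a power subtraction:
L_src = 10·log₁₀(10^(57.9/10) − 10^(55.0/10)) = 10·log₁₀(300400) = 54.8 dB SPL.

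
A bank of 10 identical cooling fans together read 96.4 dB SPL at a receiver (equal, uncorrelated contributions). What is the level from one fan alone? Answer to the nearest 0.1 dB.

86.4 dB SPL

10 equal incoherent sources add 10·log₁₀(10) = 10.00 dB over one source.
L_one = 96.4 − 10.00 = 86.4 dB SPL.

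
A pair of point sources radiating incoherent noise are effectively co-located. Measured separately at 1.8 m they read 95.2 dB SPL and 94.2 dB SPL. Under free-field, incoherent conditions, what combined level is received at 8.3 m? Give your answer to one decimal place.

Combined at 1.8 m: 10·log₁₀(10^(95.2/10)+10^(94.2/10)) = 97.74 dB SPL.
Then apply −20·log₁₀(8.3/1.8) = -13.28 dB → 84.5 dB SPL.

84.5 dB SPL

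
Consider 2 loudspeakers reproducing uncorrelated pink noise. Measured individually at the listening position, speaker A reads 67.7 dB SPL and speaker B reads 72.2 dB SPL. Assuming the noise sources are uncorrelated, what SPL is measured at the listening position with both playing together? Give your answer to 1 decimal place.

Add the sources as powers (linear), then convert back to dB:
L_total = 10·log₁₀(10^(67.7/10) + 10^(72.2/10)) = 10·log₁₀(22480000) = 73.5 dB SPL.

73.5 dB SPL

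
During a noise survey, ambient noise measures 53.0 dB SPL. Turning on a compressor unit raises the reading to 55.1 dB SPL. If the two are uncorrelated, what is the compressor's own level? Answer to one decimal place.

50.9 dB SPL

Background correction is a power subtraction:
L_src = 10·log₁₀(10^(55.1/10) − 10^(53.0/10)) = 10·log₁₀(124100) = 50.9 dB SPL.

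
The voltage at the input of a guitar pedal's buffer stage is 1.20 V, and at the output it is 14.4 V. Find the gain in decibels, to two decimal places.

21.58 dB

Voltage is an amplitude quantity, so gain = 20·log₁₀(V_out/V_in).
20·log₁₀(14.4/1.20) = 20·log₁₀(12.00) = 21.58 dB.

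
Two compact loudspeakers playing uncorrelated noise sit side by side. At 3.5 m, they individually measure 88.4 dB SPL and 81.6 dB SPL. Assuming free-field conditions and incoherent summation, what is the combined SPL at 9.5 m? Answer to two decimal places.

Combined at 3.5 m: 10·log₁₀(10^(88.4/10)+10^(81.6/10)) = 89.224 dB SPL.
Then apply −20·log₁₀(9.5/3.5) = -8.673 dB → 80.55 dB SPL.

80.55 dB SPL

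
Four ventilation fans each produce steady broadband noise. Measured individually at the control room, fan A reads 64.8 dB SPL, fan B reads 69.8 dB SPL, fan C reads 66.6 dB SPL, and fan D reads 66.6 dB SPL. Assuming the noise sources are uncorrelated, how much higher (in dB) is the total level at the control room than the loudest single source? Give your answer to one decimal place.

3.6 dB

Incoherent sources sum as intensities:
L_total = 10·log₁₀(10^(64.8/10) + 10^(69.8/10) + 10^(66.6/10) + 10^(66.6/10)) = 73.37 dB SPL.
Excess over the loudest (69.8 dB): 73.37 − 69.8 = 3.6 dB.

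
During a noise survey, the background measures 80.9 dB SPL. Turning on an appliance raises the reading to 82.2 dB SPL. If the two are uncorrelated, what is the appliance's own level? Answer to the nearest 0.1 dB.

76.3 dB SPL

Background correction is a power subtraction:
L_src = 10·log₁₀(10^(82.2/10) − 10^(80.9/10)) = 10·log₁₀(42930000) = 76.3 dB SPL.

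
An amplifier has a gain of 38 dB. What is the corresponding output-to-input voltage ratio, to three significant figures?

79.4

Voltage ratio = 10^(dB/20).
10^(38/20) = 10^(1.900) = 79.4.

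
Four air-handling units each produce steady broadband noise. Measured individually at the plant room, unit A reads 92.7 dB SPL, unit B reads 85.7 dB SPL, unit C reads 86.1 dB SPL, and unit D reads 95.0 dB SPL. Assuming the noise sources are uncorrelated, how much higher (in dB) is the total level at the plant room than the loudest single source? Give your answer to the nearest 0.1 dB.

Add the sources as powers (linear), then convert back to dB:
L_total = 10·log₁₀(10^(92.7/10) + 10^(85.7/10) + 10^(86.1/10) + 10^(95.0/10)) = 97.64 dB SPL.
Excess over the loudest (95.0 dB): 97.64 − 95.0 = 2.6 dB.

2.6 dB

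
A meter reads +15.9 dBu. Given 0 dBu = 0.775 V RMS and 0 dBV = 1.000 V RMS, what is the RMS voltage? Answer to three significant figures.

V = 0.775 V × 10^(+15.9/20).
= 0.775 × 6.237 = 4.83 V.

4.83 V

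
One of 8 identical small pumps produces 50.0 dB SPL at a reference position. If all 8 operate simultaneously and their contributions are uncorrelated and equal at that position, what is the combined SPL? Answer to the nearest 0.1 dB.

8 equal incoherent sources raise the level by 10·log₁₀(8) = 9.03 dB.
L_total = 50.0 + 9.03 = 59.0 dB SPL.

59.0 dB SPL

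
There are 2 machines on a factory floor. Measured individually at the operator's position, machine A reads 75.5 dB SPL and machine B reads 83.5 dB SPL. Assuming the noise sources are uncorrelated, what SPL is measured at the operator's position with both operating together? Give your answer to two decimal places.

84.14 dB SPL

Incoherent sources sum as intensities:
L_total = 10·log₁₀(10^(75.5/10) + 10^(83.5/10)) = 10·log₁₀(259400000) = 84.14 dB SPL.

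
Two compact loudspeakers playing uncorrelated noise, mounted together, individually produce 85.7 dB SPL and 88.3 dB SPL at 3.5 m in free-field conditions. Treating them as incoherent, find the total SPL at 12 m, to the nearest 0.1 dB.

Combined at 3.5 m: 10·log₁₀(10^(85.7/10)+10^(88.3/10)) = 90.20 dB SPL.
Then apply −20·log₁₀(12/3.5) = -10.70 dB → 79.5 dB SPL.

79.5 dB SPL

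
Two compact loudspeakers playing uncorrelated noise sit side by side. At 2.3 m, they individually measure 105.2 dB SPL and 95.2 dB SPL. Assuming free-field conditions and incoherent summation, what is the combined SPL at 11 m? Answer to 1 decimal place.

Combined at 2.3 m: 10·log₁₀(10^(105.2/10)+10^(95.2/10)) = 105.61 dB SPL.
Then apply −20·log₁₀(11/2.3) = -13.59 dB → 92.0 dB SPL.

92.0 dB SPL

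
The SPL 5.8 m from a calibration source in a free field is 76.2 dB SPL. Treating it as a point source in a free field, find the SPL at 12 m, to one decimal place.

69.9 dB SPL

Free-field point source: level drops by 20·log₁₀ of the distance ratio.
ΔL = −20·log₁₀(12/5.8) = -6.32 dB, so L₂ = 76.2 + (-6.32) = 69.9 dB SPL.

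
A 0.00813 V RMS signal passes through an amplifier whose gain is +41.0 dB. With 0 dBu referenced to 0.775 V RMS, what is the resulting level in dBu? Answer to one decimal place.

Input level: 20·log₁₀(0.00813/0.775) = -39.58 dBu.
Output: -39.58 + 41.0 = +1.4 dBu.

+1.4 dBu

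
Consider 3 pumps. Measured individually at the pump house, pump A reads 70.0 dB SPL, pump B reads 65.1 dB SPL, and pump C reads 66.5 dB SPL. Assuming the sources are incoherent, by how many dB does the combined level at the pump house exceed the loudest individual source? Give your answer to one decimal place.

Add the sources as powers (linear), then convert back to dB:
L_total = 10·log₁₀(10^(70.0/10) + 10^(65.1/10) + 10^(66.5/10)) = 72.48 dB SPL.
Excess over the loudest (70.0 dB): 72.48 − 70.0 = 2.5 dB.

2.5 dB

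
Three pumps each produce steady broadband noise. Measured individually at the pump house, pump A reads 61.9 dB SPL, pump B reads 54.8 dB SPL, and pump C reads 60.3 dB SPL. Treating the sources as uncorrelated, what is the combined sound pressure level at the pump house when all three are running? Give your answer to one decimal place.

64.7 dB SPL

Uncorrelated sources add in intensity (power), not in dB.
L_total = 10·log₁₀(10^(61.9/10) + 10^(54.8/10) + 10^(60.3/10)) = 10·log₁₀(2922000) = 64.7 dB SPL.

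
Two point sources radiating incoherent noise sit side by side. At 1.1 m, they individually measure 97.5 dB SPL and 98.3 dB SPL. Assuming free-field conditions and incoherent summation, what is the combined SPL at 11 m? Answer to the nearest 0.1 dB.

Combined at 1.1 m: 10·log₁₀(10^(97.5/10)+10^(98.3/10)) = 100.93 dB SPL.
Then apply −20·log₁₀(11/1.1) = -20.00 dB → 80.9 dB SPL.

80.9 dB SPL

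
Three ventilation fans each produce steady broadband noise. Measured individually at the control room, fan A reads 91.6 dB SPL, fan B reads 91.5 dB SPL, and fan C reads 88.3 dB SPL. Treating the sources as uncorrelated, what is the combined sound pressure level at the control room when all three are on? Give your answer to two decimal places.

Add the sources as powers (linear), then convert back to dB:
L_total = 10·log₁₀(10^(91.6/10) + 10^(91.5/10) + 10^(88.3/10)) = 10·log₁₀(3534000000) = 95.48 dB SPL.

95.48 dB SPL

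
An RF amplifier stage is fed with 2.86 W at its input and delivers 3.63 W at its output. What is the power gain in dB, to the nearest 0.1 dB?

For a power ratio, dB = 10·log₁₀(P₂/P₁).
10·log₁₀(3.63/2.86) = 10·log₁₀(1.269) = 1.0 dB.

1.0 dB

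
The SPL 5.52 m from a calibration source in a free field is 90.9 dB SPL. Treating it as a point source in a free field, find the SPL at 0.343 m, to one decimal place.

115.0 dB SPL

For a point source in a free field, ΔL = −20·log₁₀(d₂/d₁).
ΔL = −20·log₁₀(0.343/5.52) = 24.13 dB, so L₂ = 90.9 + (24.13) = 115.0 dB SPL.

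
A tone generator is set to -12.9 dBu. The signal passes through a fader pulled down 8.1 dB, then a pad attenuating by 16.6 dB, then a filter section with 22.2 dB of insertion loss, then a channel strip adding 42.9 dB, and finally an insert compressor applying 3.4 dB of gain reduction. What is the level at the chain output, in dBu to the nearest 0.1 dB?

-20.3 dBu

In dB, series stages simply add:
-12.9 − 8.1 − 16.6 − 22.2 + 42.9 − 3.4 = -20.3 dBu.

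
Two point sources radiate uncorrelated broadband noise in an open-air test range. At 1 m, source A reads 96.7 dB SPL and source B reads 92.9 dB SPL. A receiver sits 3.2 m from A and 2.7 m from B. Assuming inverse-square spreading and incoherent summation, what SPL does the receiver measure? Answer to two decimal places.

At the listener: L_A = 96.7 − 20·log₁₀(3.2) = 86.597 dB; L_B = 92.9 − 20·log₁₀(2.7) = 84.273 dB.
Combined: 10·log₁₀(10^(86.597/10)+10^(84.273/10)) = 88.60 dB SPL.

88.60 dB SPL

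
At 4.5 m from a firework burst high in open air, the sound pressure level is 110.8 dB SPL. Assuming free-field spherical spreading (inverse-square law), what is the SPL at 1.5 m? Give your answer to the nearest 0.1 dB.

For a point source in a free field, ΔL = −20·log₁₀(d₂/d₁).
ΔL = −20·log₁₀(1.5/4.5) = 9.54 dB, so L₂ = 110.8 + (9.54) = 120.3 dB SPL.

120.3 dB SPL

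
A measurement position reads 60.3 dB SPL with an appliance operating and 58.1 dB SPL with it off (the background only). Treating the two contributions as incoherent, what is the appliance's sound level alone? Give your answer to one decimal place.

56.3 dB SPL

Background correction is a power subtraction:
L_src = 10·log₁₀(10^(60.3/10) − 10^(58.1/10)) = 10·log₁₀(425900) = 56.3 dB SPL.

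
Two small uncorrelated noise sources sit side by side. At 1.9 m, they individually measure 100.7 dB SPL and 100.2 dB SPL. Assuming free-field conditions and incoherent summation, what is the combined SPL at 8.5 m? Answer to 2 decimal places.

Combined at 1.9 m: 10·log₁₀(10^(100.7/10)+10^(100.2/10)) = 103.467 dB SPL.
Then apply −20·log₁₀(8.5/1.9) = -13.013 dB → 90.45 dB SPL.

90.45 dB SPL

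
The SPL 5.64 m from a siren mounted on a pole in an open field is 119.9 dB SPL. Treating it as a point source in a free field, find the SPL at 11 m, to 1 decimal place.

114.1 dB SPL

Inverse-square spreading gives ΔL = −20·log₁₀(d₂/d₁).
ΔL = −20·log₁₀(11/5.64) = -5.80 dB, so L₂ = 119.9 + (-5.80) = 114.1 dB SPL.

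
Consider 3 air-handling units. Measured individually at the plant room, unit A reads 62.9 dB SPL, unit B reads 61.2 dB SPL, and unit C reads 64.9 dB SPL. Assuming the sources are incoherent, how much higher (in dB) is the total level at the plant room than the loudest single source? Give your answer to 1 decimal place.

Add the sources as powers (linear), then convert back to dB:
L_total = 10·log₁₀(10^(62.9/10) + 10^(61.2/10) + 10^(64.9/10)) = 68.03 dB SPL.
Excess over the loudest (64.9 dB): 68.03 − 64.9 = 3.1 dB.

3.1 dB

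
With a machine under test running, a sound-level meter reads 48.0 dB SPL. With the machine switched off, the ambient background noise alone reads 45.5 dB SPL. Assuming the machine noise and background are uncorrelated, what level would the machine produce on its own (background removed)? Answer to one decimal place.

Subtract intensities: L_src = 10·log₁₀(10^(L_total/10) − 10^(L_bg/10)).
L_src = 10·log₁₀(10^(48.0/10) − 10^(45.5/10)) = 10·log₁₀(27610) = 44.4 dB SPL.

44.4 dB SPL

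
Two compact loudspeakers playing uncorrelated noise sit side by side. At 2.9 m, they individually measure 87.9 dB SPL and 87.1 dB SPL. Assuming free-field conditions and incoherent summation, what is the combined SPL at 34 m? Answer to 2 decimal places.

69.15 dB SPL

Combined at 2.9 m: 10·log₁₀(10^(87.9/10)+10^(87.1/10)) = 90.529 dB SPL.
Then apply −20·log₁₀(34/2.9) = -21.382 dB → 69.15 dB SPL.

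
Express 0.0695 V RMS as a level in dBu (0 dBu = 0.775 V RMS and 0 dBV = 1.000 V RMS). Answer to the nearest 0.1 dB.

dBu = 20·log₁₀(V / 0.775 V).
20·log₁₀(0.0695/0.775) = -20.9 dBu.

-20.9 dBu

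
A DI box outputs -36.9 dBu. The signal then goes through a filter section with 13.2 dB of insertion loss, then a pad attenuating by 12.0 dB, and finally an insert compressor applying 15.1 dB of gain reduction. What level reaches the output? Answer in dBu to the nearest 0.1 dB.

Gain stages sum in dB:
-36.9 − 13.2 − 12.0 − 15.1 = -77.2 dBu.

-77.2 dBu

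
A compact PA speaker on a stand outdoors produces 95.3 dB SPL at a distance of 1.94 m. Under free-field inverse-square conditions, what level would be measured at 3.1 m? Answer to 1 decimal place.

Inverse-square spreading gives ΔL = −20·log₁₀(d₂/d₁).
ΔL = −20·log₁₀(3.1/1.94) = -4.07 dB, so L₂ = 95.3 + (-4.07) = 91.2 dB SPL.

91.2 dB SPL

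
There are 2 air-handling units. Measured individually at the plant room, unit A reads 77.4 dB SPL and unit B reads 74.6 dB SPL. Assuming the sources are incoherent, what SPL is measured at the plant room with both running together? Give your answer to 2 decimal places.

79.23 dB SPL

Add the sources as powers (linear), then convert back to dB:
L_total = 10·log₁₀(10^(77.4/10) + 10^(74.6/10)) = 10·log₁₀(83790000) = 79.23 dB SPL.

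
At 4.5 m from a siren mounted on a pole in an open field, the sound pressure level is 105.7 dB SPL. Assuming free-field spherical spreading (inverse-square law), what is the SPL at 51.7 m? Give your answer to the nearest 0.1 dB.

For a point source in a free field, ΔL = −20·log₁₀(d₂/d₁).
ΔL = −20·log₁₀(51.7/4.5) = -21.21 dB, so L₂ = 105.7 + (-21.21) = 84.5 dB SPL.

84.5 dB SPL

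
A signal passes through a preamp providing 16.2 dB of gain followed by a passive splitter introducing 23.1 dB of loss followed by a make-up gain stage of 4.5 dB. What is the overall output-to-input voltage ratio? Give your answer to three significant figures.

0.759

Net gain = 16.2 + (−23.1) + 4.5 = -2.4 dB.
Voltage ratio = 10^(-2.4/20) = 0.759.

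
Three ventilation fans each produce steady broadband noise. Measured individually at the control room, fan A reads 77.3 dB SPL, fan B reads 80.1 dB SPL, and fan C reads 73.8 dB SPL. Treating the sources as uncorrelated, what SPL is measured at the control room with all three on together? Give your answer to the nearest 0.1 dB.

82.6 dB SPL

Add the sources as powers (linear), then convert back to dB:
L_total = 10·log₁₀(10^(77.3/10) + 10^(80.1/10) + 10^(73.8/10)) = 10·log₁₀(180000000) = 82.6 dB SPL.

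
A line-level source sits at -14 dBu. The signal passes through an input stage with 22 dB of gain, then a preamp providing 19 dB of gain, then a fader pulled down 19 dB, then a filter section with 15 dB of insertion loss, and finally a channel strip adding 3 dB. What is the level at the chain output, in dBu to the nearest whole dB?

-4 dBu

In dB, series stages simply add:
-14 + 22 + 19 − 19 − 15 + 3 = -4 dBu.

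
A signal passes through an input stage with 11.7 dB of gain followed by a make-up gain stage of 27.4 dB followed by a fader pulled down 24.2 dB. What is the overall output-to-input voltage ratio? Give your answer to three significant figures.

5.56

Net gain = 11.7 + 27.4 + (−24.2) = 14.9 dB.
Voltage ratio = 10^(14.9/20) = 5.56.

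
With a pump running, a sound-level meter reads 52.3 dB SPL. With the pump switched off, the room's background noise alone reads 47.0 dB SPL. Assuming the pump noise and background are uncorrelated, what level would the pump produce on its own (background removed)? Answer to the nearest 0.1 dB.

Subtract intensities: L_src = 10·log₁₀(10^(L_total/10) − 10^(L_bg/10)).
L_src = 10·log₁₀(10^(52.3/10) − 10^(47.0/10)) = 10·log₁₀(119700) = 50.8 dB SPL.

50.8 dB SPL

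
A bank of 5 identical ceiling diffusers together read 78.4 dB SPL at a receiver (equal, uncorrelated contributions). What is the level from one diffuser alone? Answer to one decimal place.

71.4 dB SPL

5 equal incoherent sources add 10·log₁₀(5) = 6.99 dB over one source.
L_one = 78.4 − 6.99 = 71.4 dB SPL.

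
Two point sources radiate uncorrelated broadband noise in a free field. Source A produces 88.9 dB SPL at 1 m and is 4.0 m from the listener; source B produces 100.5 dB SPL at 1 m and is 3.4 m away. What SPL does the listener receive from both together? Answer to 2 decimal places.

90.08 dB SPL

At the listener: L_A = 88.9 − 20·log₁₀(4.0) = 76.859 dB; L_B = 100.5 − 20·log₁₀(3.4) = 89.870 dB.
Combined: 10·log₁₀(10^(76.859/10)+10^(89.870/10)) = 90.08 dB SPL.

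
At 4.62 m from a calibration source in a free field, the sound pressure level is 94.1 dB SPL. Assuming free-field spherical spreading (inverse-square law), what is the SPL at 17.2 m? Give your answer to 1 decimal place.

82.7 dB SPL

Inverse-square spreading gives ΔL = −20·log₁₀(d₂/d₁).
ΔL = −20·log₁₀(17.2/4.62) = -11.42 dB, so L₂ = 94.1 + (-11.42) = 82.7 dB SPL.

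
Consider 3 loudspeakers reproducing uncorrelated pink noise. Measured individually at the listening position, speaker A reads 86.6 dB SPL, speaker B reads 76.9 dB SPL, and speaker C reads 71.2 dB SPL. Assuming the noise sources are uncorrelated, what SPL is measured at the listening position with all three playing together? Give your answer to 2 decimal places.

87.15 dB SPL

Incoherent sources sum as intensities:
L_total = 10·log₁₀(10^(86.6/10) + 10^(76.9/10) + 10^(71.2/10)) = 10·log₁₀(519200000) = 87.15 dB SPL.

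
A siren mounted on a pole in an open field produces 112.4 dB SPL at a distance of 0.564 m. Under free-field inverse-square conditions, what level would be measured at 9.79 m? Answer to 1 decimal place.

For a point source in a free field, ΔL = −20·log₁₀(d₂/d₁).
ΔL = −20·log₁₀(9.79/0.564) = -24.79 dB, so L₂ = 112.4 + (-24.79) = 87.6 dB SPL.

87.6 dB SPL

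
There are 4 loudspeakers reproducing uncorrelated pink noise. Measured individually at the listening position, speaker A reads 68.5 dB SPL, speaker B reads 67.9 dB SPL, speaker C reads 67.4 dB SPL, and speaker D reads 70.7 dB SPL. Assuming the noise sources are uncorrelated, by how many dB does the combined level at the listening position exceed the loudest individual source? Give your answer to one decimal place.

4.1 dB

Add the sources as powers (linear), then convert back to dB:
L_total = 10·log₁₀(10^(68.5/10) + 10^(67.9/10) + 10^(67.4/10) + 10^(70.7/10)) = 74.84 dB SPL.
Excess over the loudest (70.7 dB): 74.84 − 70.7 = 4.1 dB.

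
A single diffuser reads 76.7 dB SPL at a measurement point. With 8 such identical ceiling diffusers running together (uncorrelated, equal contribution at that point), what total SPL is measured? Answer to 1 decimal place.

8 equal incoherent sources raise the level by 10·log₁₀(8) = 9.03 dB.
L_total = 76.7 + 9.03 = 85.7 dB SPL.

85.7 dB SPL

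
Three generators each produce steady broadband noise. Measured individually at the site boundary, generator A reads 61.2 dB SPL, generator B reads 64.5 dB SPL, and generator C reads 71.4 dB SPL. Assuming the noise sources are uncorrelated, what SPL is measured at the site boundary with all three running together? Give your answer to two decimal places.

Uncorrelated sources add in intensity (power), not in dB.
L_total = 10·log₁₀(10^(61.2/10) + 10^(64.5/10) + 10^(71.4/10)) = 10·log₁₀(17940000) = 72.54 dB SPL.

72.54 dB SPL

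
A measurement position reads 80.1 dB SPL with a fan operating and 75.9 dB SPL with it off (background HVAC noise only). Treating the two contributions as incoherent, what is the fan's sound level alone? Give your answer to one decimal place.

Subtract intensities: L_src = 10·log₁₀(10^(L_total/10) − 10^(L_bg/10)).
L_src = 10·log₁₀(10^(80.1/10) − 10^(75.9/10)) = 10·log₁₀(63420000) = 78.0 dB SPL.

78.0 dB SPL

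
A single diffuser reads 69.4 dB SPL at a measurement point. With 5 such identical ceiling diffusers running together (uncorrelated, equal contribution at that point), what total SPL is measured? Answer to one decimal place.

5 equal incoherent sources raise the level by 10·log₁₀(5) = 6.99 dB.
L_total = 69.4 + 6.99 = 76.4 dB SPL.

76.4 dB SPL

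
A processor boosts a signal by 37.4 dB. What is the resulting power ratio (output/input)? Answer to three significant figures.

Power ratio = 10^(dB/10).
10^(37.4/10) = 10^(3.740) = 5500.

5500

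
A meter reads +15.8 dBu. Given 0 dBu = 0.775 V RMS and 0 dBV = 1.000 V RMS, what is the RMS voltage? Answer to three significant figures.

V = 0.775 V × 10^(+15.8/20).
= 0.775 × 6.166 = 4.78 V.

4.78 V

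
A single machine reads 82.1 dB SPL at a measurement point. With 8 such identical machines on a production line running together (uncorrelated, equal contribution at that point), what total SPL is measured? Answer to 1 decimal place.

91.1 dB SPL

8 equal incoherent sources raise the level by 10·log₁₀(8) = 9.03 dB.
L_total = 82.1 + 9.03 = 91.1 dB SPL.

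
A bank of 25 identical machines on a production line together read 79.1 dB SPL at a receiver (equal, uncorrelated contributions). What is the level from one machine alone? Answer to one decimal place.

65.1 dB SPL

25 equal incoherent sources add 10·log₁₀(25) = 13.98 dB over one source.
L_one = 79.1 − 13.98 = 65.1 dB SPL.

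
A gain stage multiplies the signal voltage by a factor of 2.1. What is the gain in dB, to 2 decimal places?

For a voltage ratio, dB = 20·log₁₀(V₂/V₁).
20·log₁₀(2.1) = 6.44 dB.

6.44 dB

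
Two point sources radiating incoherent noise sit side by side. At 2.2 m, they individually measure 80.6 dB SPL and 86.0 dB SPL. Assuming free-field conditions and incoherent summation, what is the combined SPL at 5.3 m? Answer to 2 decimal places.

Combined at 2.2 m: 10·log₁₀(10^(80.6/10)+10^(86.0/10)) = 87.101 dB SPL.
Then apply −20·log₁₀(5.3/2.2) = -7.637 dB → 79.46 dB SPL.

79.46 dB SPL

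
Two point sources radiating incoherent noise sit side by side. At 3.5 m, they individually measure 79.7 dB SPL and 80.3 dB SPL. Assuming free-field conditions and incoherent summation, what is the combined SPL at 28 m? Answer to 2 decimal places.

64.96 dB SPL

Combined at 3.5 m: 10·log₁₀(10^(79.7/10)+10^(80.3/10)) = 83.021 dB SPL.
Then apply −20·log₁₀(28/3.5) = -18.062 dB → 64.96 dB SPL.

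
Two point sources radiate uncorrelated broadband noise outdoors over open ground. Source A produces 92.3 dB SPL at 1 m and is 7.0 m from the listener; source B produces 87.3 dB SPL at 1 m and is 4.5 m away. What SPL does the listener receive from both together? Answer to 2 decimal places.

At the listener: L_A = 92.3 − 20·log₁₀(7.0) = 75.398 dB; L_B = 87.3 − 20·log₁₀(4.5) = 74.236 dB.
Combined: 10·log₁₀(10^(75.398/10)+10^(74.236/10)) = 77.87 dB SPL.

77.87 dB SPL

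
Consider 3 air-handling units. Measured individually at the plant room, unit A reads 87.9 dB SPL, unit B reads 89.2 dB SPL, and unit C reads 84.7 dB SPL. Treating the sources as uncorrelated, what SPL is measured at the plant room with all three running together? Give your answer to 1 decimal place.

Add the sources as powers (linear), then convert back to dB:
L_total = 10·log₁₀(10^(87.9/10) + 10^(89.2/10) + 10^(84.7/10)) = 10·log₁₀(1743000000) = 92.4 dB SPL.

92.4 dB SPL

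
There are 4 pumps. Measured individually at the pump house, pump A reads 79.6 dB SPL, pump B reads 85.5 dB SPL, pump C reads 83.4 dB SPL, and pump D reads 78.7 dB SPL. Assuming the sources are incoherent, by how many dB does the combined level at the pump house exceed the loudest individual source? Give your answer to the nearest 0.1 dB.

3.2 dB

Add the sources as powers (linear), then convert back to dB:
L_total = 10·log₁₀(10^(79.6/10) + 10^(85.5/10) + 10^(83.4/10) + 10^(78.7/10)) = 88.69 dB SPL.
Excess over the loudest (85.5 dB): 88.69 − 85.5 = 3.2 dB.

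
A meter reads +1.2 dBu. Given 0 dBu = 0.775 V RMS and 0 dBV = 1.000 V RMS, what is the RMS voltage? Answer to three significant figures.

V = 0.775 V × 10^(+1.2/20).
= 0.775 × 1.148 = 0.890 V.

0.890 V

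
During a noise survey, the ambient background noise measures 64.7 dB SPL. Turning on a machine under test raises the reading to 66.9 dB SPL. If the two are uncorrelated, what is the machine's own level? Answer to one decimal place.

62.9 dB SPL

Remove the background by subtracting linear intensities:
L_src = 10·log₁₀(10^(66.9/10) − 10^(64.7/10)) = 10·log₁₀(1947000) = 62.9 dB SPL.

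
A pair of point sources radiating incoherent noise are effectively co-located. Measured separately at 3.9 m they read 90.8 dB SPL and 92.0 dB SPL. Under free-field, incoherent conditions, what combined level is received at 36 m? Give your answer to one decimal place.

Combined at 3.9 m: 10·log₁₀(10^(90.8/10)+10^(92.0/10)) = 94.45 dB SPL.
Then apply −20·log₁₀(36/3.9) = -19.30 dB → 75.1 dB SPL.

75.1 dB SPL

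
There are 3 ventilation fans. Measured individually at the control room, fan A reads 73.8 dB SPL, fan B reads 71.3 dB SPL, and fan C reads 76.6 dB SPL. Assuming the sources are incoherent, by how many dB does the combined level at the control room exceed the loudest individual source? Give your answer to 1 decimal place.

2.6 dB

Incoherent sources sum as intensities:
L_total = 10·log₁₀(10^(73.8/10) + 10^(71.3/10) + 10^(76.6/10)) = 79.20 dB SPL.
Excess over the loudest (76.6 dB): 79.20 − 76.6 = 2.6 dB.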